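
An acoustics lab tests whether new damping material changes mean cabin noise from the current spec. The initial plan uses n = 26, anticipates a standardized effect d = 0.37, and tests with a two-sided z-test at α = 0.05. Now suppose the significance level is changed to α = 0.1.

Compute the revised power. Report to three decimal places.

δ = d·√n = 0.37 × √26 = 1.8866 (unchanged). New critical value: z_{0.05} = 1.645.
Revised power = Φ(δ − 1.645) + Φ(−δ − 1.645) = Φ(0.242) + Φ(-3.531) = 0.5955 + 0.0002 = 0.5957.

Power ≈ 0.596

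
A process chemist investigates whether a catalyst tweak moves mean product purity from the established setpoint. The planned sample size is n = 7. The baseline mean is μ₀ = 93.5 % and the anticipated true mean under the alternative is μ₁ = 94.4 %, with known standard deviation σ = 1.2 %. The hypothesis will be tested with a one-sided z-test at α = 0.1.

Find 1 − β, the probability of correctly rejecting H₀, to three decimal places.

Power ≈ 0.759

Standardized effect: d = |μ₁ − μ₀| / σ = |94.4 − 93.5| / 1.2 = 0.7500
Noncentrality parameter: δ = d·√n = 0.7500 × √7 = 1.9843
Critical value for a one-sided test at α = 0.1: z_α = 1.282.
Power = Φ(δ − 1.282) = Φ(0.703) = 0.7589.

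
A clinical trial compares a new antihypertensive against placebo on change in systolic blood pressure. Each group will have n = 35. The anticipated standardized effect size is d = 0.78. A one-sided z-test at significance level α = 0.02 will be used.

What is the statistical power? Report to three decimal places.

Noncentrality parameter: δ = d·√(n/2) = 0.78 × √(35/2) = 3.2630
One-sided α = 0.02 → critical value z_{0.02} = 2.054.
Power = Φ(δ − 2.054) = Φ(1.209) = 0.8867.

Power ≈ 0.887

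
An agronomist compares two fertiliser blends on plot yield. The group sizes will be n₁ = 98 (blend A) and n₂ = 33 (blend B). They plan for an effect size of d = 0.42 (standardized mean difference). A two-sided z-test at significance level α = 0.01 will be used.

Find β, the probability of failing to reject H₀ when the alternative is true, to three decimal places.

β ≈ 0.688

Noncentrality parameter: δ = d / √(1/n₁ + 1/n₂) = 0.42 / √(1/98 + 1/33) = 2.0868
Two-sided α = 0.01 → critical value z_{0.005} = 2.576.
Power = Φ(δ − 2.576) + Φ(−δ − 2.576) = Φ(-0.489) + Φ(-4.663) = 0.3124 + 0.0000 = 0.3124.
Type II error: β = 1 − power = 1 − 0.3124 = 0.6876.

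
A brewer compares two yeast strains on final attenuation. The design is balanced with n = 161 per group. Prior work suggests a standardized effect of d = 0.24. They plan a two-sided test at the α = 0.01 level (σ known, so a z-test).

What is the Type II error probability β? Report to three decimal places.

β ≈ 0.664

Noncentrality parameter: λ = d·√(n/2) = 0.24 × √(161/2) = 2.1533
Two-sided α = 0.01 → critical value z_{0.005} = 2.576.
Power = Φ(λ − 2.576) + Φ(−λ − 2.576) = Φ(-0.423) + Φ(-4.729) = 0.3363 + 0.0000 = 0.3363.
Type II error: β = 1 − power = 1 − 0.3363 = 0.6637.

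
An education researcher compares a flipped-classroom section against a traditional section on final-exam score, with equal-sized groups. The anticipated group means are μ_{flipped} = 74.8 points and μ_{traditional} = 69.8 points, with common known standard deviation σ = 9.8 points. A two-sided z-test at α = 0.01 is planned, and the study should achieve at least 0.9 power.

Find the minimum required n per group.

Standardized effect: d = |μ_{flipped} − μ_{traditional}| / σ = |74.8 − 69.8| / 9.8 = 0.5102
Set Φ(δ − 2.576) = 0.9; then δ − 2.576 = Φ⁻¹(0.9) = 1.282, giving δ = 3.857.
(The Φ(−δ − z_{α/2}) term is vanishingly small for δ > 0 and is dropped in the standard sample-size formula.)
δ = d·√(n/2) ⇒ n = 2(δ/d)² = 2 × (3.857 / 0.5102)² = 114.32.
Rounding up, n = 115 per group.

n = 115 per group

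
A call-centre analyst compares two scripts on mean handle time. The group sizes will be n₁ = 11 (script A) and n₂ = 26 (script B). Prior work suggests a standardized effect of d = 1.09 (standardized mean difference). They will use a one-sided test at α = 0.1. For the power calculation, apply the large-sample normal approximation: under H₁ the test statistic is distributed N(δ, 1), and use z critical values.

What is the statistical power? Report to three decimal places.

Power ≈ 0.960

Noncentrality parameter: δ = d / √(1/n₁ + 1/n₂) = 1.09 / √(1/11 + 1/26) = 3.0305
Critical value for a one-sided test at α = 0.1: z_α = 1.282.
Power = Φ(δ − 1.282) = Φ(1.749) = 0.9598.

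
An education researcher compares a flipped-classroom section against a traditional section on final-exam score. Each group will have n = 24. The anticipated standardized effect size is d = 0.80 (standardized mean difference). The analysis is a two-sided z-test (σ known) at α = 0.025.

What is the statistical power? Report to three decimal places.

Power ≈ 0.702

Noncentrality parameter: δ = d·√(n/2) = 0.80 × √(24/2) = 2.7713
Critical value for a two-sided test at α = 0.025: z_{α/2} = 2.241.
Power = Φ(δ − 2.241) + Φ(−δ − 2.241) = Φ(0.530) + Φ(-5.013) = 0.7019 + 0.0000 = 0.7019.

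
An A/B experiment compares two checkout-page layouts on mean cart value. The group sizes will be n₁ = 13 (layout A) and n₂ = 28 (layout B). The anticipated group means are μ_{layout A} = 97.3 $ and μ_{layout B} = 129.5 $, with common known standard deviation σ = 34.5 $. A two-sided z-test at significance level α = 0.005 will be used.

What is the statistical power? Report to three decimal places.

Power ≈ 0.490

Standardized effect: d = |μ_{layout A} − μ_{layout B}| / σ = |97.3 − 129.5| / 34.5 = 0.9333
Noncentrality parameter: δ = d / √(1/n₁ + 1/n₂) = 0.9333 / √(1/13 + 1/28) = 2.7810
Critical value for a two-sided test at α = 0.005: z_{α/2} = 2.807.
Power = Φ(δ − 2.807) + Φ(−δ − 2.807) = Φ(-0.026) + Φ(-5.588) = 0.4896 + 0.0000 = 0.4896.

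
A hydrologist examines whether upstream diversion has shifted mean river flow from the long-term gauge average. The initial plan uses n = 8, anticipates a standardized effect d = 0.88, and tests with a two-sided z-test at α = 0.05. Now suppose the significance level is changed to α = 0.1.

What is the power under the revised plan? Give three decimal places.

Power ≈ 0.801

δ = d·√n = 0.88 × √8 = 2.4890 (unchanged). New critical value: z_{0.05} = 1.645.
Revised power = Φ(δ − 1.645) + Φ(−δ − 1.645) = Φ(0.844) + Φ(-4.134) = 0.8007 + 0.0000 = 0.8007.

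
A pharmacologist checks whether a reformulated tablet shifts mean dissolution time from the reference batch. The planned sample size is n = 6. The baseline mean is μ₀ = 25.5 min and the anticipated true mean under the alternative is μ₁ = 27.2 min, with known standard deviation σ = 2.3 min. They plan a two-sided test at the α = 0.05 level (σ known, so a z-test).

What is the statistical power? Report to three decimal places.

Power ≈ 0.441

Standardized effect: d = |μ₁ − μ₀| / σ = |27.2 − 25.5| / 2.3 = 0.7391
Noncentrality parameter: δ = d·√n = 0.7391 × √6 = 1.8105
Critical value for a two-sided test at α = 0.05: z_{α/2} = 1.960.
Power = Φ(δ − 1.960) + Φ(−δ − 1.960) = Φ(-0.149) + Φ(-3.770) = 0.4406 + 0.0001 = 0.4407.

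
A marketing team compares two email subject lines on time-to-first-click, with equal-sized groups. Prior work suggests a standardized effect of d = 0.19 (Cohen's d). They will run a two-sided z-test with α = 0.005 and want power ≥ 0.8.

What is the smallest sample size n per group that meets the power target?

n = 738 per group

Set Φ(δ − 2.807) = 0.8; then δ − 2.807 = Φ⁻¹(0.8) = 0.842, giving δ = 3.649.
(For δ > 0 the lower-tail rejection region contributes negligibly to power, so the one-term inversion is standard.)
δ = d·√(n/2) ⇒ n = 2(δ/d)² = 2 × (3.649 / 0.19)² = 737.54.
Rounding up, n = 738 per group.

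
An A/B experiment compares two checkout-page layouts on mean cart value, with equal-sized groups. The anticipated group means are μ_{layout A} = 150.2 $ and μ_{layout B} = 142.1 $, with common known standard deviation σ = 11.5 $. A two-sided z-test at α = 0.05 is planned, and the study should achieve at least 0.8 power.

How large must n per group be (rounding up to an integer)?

Standardized effect: d = |μ_{layout A} − μ_{layout B}| / σ = |150.2 − 142.1| / 11.5 = 0.7043
For power 0.8 need Φ(δ − z_{0.025}) = 0.8, so δ = z_{0.025} + z_{0.20} = 1.960 + 0.842 = 2.802.
(The Φ(−δ − z_{α/2}) term is vanishingly small for δ > 0 and is dropped in the standard sample-size formula.)
δ = d·√(n/2) ⇒ n = 2(δ/d)² = 2 × (2.802 / 0.7043)² = 31.64.
Round up to the next whole unit.

n = 32 per group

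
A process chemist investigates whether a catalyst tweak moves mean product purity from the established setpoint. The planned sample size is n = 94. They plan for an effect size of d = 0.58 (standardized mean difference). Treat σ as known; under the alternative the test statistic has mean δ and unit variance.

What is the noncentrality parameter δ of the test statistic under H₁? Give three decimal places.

δ = d·√n = 0.58 × √94 = 5.6233

δ ≈ 5.623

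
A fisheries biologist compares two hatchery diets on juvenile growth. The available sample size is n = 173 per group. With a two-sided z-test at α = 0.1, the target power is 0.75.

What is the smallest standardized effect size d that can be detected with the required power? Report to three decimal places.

d ≈ 0.249

Required noncentrality: δ = z_{0.05} + z_{0.25} = 1.645 + 0.674 = 2.319.
(The second rejection-region term Φ(−δ − z_{α/2}) is negligible and dropped.)
δ = d·√(n/2) ⇒ d = δ/√(n/2) = 2.319/√(173/2) = 0.2494.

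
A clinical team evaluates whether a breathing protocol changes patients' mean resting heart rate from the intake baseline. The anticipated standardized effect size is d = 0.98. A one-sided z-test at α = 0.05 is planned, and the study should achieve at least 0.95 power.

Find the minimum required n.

For power 0.95 need Φ(δ − z_{0.05}) = 0.95, so δ = z_{0.05} + z_{0.05} = 1.645 + 1.645 = 3.290.
δ = d·√n ⇒ n = (δ/d)² = (3.290 / 0.98)² = 11.27.
Round up to the next whole unit.

n = 12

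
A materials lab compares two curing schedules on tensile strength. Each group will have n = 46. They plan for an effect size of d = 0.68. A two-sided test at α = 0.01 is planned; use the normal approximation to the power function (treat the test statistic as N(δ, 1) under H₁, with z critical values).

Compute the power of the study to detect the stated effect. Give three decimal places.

Noncentrality parameter: δ = d·√(n/2) = 0.68 × √(46/2) = 3.2612
Critical value for a two-sided test at α = 0.01: z_{α/2} = 2.576.
Power = Φ(δ − 2.576) + Φ(−δ − 2.576) = Φ(0.685) + Φ(-5.837) = 0.7534 + 0.0000 = 0.7534.

Power ≈ 0.753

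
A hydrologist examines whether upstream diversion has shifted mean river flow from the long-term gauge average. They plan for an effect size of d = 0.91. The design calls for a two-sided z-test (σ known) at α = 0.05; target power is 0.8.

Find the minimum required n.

n = 10

For power 0.8 need Φ(δ − z_{0.025}) = 0.8, so δ = z_{0.025} + z_{0.20} = 1.960 + 0.842 = 2.802.
(For δ > 0 the lower-tail rejection region contributes negligibly to power, so the one-term inversion is standard.)
δ = d·√n ⇒ n = (δ/d)² = (2.802 / 0.91)² = 9.48.
Round up to the next whole unit.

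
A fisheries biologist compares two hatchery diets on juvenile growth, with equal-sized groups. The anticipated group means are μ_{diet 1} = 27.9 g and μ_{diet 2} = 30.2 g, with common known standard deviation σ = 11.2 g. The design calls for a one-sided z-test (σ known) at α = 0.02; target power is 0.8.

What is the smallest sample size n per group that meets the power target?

n = 398 per group

Standardized effect: d = |μ_{diet 1} − μ_{diet 2}| / σ = |27.9 − 30.2| / 11.2 = 0.2054
Set Φ(δ − 2.054) = 0.8; then δ − 2.054 = Φ⁻¹(0.8) = 0.842, giving δ = 2.895.
δ = d·√(n/2) ⇒ n = 2(δ/d)² = 2 × (2.895 / 0.2054)² = 397.57.
Round up to the next whole unit.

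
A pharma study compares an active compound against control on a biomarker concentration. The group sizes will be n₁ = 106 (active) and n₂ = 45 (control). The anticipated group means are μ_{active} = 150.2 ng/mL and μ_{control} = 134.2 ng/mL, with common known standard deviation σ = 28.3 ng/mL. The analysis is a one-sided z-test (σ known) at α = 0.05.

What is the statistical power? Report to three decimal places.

Standardized effect: d = |μ_{active} − μ_{control}| / σ = |150.2 − 134.2| / 28.3 = 0.5654
Noncentrality parameter: δ = d / √(1/n₁ + 1/n₂) = 0.5654 / √(1/106 + 1/45) = 3.1776
Critical value for a one-sided test at α = 0.05: z_α = 1.645.
Power = Φ(δ − 1.645) = Φ(1.533) = 0.9373.

Power ≈ 0.937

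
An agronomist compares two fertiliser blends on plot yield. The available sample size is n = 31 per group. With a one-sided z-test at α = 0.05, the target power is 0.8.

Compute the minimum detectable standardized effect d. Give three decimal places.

Need Φ(δ − 1.645) = 0.8, so δ = 1.645 + 0.842 = 2.486.
δ = d·√(n/2) ⇒ d = δ/√(n/2) = 2.486/√(31/2) = 0.6316.

d ≈ 0.632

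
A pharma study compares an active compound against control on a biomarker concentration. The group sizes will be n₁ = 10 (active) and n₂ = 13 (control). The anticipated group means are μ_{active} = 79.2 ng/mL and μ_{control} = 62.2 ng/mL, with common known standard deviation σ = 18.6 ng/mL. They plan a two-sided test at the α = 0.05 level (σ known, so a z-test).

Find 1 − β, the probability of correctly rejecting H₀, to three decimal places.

Power ≈ 0.584

Standardized effect: d = |μ_{active} − μ_{control}| / σ = |79.2 − 62.2| / 18.6 = 0.9140
Noncentrality parameter: δ = d / √(1/n₁ + 1/n₂) = 0.9140 / √(1/10 + 1/13) = 2.1729
Critical value for a two-sided test at α = 0.05: z_{α/2} = 1.960.
Power = Φ(δ − 1.960) + Φ(−δ − 1.960) = Φ(0.213) + Φ(-4.133) = 0.5843 + 0.0000 = 0.5843.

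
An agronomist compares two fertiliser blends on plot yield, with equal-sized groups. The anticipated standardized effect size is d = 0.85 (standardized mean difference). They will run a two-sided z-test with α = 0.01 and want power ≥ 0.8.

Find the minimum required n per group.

Set Φ(δ − 2.576) = 0.8; then δ − 2.576 = Φ⁻¹(0.8) = 0.842, giving δ = 3.417.
(Ignoring the negligible lower-tail rejection probability gives the usual closed-form inversion.)
δ = d·√(n/2) ⇒ n = 2(δ/d)² = 2 × (3.417 / 0.85)² = 32.33.
Round up to the next whole unit.

n = 33 per group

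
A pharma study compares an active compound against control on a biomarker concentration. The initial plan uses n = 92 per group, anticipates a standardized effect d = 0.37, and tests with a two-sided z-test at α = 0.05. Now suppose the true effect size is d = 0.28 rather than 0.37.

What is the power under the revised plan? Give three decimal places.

With d = 0.28: δ = d·√(n/2) = 0.28 × √(92/2) = 1.8991. Critical value z_{0.025} = 1.960.
Revised power = Φ(δ − 1.960) + Φ(−δ − 1.960) = Φ(-0.061) + Φ(-3.859) = 0.4757 + 0.0001 = 0.4758.

Power ≈ 0.476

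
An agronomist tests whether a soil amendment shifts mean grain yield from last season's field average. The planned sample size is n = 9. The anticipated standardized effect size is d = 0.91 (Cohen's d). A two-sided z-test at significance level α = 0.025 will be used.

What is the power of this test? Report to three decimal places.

Noncentrality parameter: δ = d·√n = 0.91 × √9 = 2.7300
Critical value for a two-sided test at α = 0.025: z_{α/2} = 2.241.
Power = Φ(δ − 2.241) + Φ(−δ − 2.241) = Φ(0.489) + Φ(-4.971) = 0.6874 + 0.0000 = 0.6874.

Power ≈ 0.687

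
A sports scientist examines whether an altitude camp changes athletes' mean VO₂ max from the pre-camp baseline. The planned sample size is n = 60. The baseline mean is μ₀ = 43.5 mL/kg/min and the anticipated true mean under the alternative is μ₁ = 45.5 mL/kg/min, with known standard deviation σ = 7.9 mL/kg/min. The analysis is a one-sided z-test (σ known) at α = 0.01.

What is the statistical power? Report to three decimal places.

Standardized effect: d = |μ₁ − μ₀| / σ = |45.5 − 43.5| / 7.9 = 0.2532
Noncentrality parameter: δ = d·√n = 0.2532 × √60 = 1.9610
One-sided α = 0.01 → critical value z_{0.01} = 2.326.
Power = P(Z > 2.326 − δ) = Φ(-0.365) = 0.3574.

Power ≈ 0.357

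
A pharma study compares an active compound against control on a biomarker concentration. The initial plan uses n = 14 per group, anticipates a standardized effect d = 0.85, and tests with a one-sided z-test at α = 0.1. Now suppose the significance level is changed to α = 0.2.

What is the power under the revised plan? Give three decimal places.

δ = d·√(n/2) = 0.85 × √(14/2) = 2.2489 (unchanged). New critical value: z_{0.2} = 0.842.
Revised power = Φ(δ − 0.842) = Φ(1.407) = 0.9203.

Power ≈ 0.920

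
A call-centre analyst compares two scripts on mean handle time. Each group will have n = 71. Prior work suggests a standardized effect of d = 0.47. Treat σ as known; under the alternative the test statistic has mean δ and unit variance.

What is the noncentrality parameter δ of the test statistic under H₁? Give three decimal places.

The noncentrality parameter scales effect size by the design's sample-size factor: δ = d·√(n/2) = 0.47 × √(71/2) = 2.8003

δ ≈ 2.800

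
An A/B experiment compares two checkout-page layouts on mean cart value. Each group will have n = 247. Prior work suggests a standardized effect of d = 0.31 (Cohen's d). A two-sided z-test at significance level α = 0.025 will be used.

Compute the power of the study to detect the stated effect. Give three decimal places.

Noncentrality parameter: δ = d·√(n/2) = 0.31 × √(247/2) = 3.4450
Two-sided α = 0.025 → critical value z_{0.0125} = 2.241.
Power = Φ(δ − 2.241) + Φ(−δ − 2.241) = Φ(1.204) + Φ(-5.686) = 0.8856 + 0.0000 = 0.8856.

Power ≈ 0.886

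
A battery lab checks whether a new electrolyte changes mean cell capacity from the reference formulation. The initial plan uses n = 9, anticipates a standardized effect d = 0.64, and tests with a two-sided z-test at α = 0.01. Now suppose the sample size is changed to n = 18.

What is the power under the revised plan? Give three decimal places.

Power ≈ 0.555

With n = 18: δ = d·√n = 0.64 × √18 = 2.7153. Critical value z_{0.005} = 2.576.
Revised power = Φ(δ − 2.576) + Φ(−δ − 2.576) = Φ(0.139) + Φ(-5.291) = 0.5555 + 0.0000 = 0.5555.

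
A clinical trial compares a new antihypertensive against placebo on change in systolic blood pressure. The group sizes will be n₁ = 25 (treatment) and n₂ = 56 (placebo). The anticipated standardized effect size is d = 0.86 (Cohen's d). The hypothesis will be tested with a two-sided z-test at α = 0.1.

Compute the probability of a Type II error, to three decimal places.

β ≈ 0.027

Noncentrality parameter: δ = d / √(1/n₁ + 1/n₂) = 0.86 / √(1/25 + 1/56) = 3.5754
Two-sided α = 0.1 → critical value z_{0.05} = 1.645.
Power = Φ(δ − 1.645) + Φ(−δ − 1.645) = Φ(1.931) + Φ(-5.220) = 0.9732 + 0.0000 = 0.9732.
Type II error: β = 1 − power = 1 − 0.9732 = 0.0268.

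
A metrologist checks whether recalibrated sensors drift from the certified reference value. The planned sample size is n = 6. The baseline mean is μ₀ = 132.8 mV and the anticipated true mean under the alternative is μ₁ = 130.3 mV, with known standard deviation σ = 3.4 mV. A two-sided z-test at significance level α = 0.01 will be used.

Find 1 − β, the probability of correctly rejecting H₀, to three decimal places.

Power ≈ 0.219

Standardized effect: d = |μ₁ − μ₀| / σ = |130.3 − 132.8| / 3.4 = 0.7353
Noncentrality parameter: λ = d·√n = 0.7353 × √6 = 1.8011
Critical value for a two-sided test at α = 0.01: z_{α/2} = 2.576.
Power = Φ(λ − 2.576) + Φ(−λ − 2.576) = Φ(-0.775) + Φ(-4.377) = 0.2192 + 0.0000 = 0.2193.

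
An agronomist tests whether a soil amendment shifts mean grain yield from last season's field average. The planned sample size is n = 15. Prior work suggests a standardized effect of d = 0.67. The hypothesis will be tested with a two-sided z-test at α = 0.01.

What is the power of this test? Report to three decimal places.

Power ≈ 0.508

Noncentrality parameter: δ = d·√n = 0.67 × √15 = 2.5949
Two-sided α = 0.01 → critical value z_{0.005} = 2.576.
Power = Φ(δ − 2.576) + Φ(−δ − 2.576) = Φ(0.019) + Φ(-5.171) = 0.5076 + 0.0000 = 0.5076.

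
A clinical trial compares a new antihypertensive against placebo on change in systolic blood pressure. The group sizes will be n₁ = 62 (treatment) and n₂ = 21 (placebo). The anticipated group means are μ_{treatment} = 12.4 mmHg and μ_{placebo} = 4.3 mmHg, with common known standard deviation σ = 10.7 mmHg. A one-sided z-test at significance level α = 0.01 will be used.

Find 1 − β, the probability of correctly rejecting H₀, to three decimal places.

Standardized effect: d = |μ_{treatment} − μ_{placebo}| / σ = |12.4 − 4.3| / 10.7 = 0.7570
Noncentrality parameter: λ = d / √(1/n₁ + 1/n₂) = 0.7570 / √(1/62 + 1/21) = 2.9982
One-sided α = 0.01 → critical value z_{0.01} = 2.326.
Power = P(Z > 2.326 − λ) = Φ(0.672) = 0.7492.

Power ≈ 0.749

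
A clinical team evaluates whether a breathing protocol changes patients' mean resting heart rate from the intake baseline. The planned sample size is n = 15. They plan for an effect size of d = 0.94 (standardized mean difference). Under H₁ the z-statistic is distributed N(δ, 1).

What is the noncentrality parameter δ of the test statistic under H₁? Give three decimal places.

δ = d·√n = 0.94 × √15 = 3.6406

δ ≈ 3.641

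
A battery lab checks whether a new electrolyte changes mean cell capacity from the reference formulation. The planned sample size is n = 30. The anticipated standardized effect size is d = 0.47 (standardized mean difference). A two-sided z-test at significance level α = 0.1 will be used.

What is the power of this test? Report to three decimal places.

Power ≈ 0.824

Noncentrality parameter: δ = d·√n = 0.47 × √30 = 2.5743
Critical value for a two-sided test at α = 0.1: z_{α/2} = 1.645.
Power = Φ(δ − 1.645) + Φ(−δ − 1.645) = Φ(0.929) + Φ(-4.219) = 0.8237 + 0.0000 = 0.8237.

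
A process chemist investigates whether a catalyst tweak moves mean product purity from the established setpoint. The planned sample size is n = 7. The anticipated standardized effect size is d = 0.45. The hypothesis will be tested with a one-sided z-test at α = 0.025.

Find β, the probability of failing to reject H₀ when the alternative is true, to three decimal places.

Noncentrality parameter: δ = d·√n = 0.45 × √7 = 1.1906
One-sided α = 0.025 → critical value z_{0.025} = 1.960.
Power = Φ(δ − 1.960) = Φ(-0.769) = 0.2208.
Type II error: β = 1 − power = 1 − 0.2208 = 0.7792.

β ≈ 0.779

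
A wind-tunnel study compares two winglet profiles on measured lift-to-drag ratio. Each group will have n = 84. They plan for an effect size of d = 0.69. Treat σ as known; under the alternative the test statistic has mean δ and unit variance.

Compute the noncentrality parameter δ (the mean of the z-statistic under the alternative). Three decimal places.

δ = d·√(n/2) = 0.69 × √(84/2) = 4.4717

δ ≈ 4.472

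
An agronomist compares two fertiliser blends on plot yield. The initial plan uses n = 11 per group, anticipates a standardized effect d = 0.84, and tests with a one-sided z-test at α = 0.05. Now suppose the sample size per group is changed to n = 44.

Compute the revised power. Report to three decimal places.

With n = 44 per group: δ = d·√(n/2) = 0.84 × √(44/2) = 3.9399. Critical value z_{0.05} = 1.645.
Revised power = Φ(δ − 1.645) = Φ(2.295) = 0.9891.

Power ≈ 0.989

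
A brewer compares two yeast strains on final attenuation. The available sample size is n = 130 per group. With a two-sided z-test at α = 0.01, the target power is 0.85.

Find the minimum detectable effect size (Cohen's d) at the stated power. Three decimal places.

d ≈ 0.448

Need Φ(δ − 2.576) = 0.85, so δ = 2.576 + 1.036 = 3.612.
(Lower-tail contribution to power is negligible for δ > 0.)
δ = d·√(n/2) ⇒ d = δ/√(n/2) = 3.612/√(130/2) = 0.4480.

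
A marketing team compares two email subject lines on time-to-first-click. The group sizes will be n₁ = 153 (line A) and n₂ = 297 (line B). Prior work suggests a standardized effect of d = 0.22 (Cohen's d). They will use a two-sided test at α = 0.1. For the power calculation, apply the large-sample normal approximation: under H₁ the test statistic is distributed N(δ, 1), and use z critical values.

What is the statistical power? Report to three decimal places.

Noncentrality parameter: δ = d / √(1/n₁ + 1/n₂) = 0.22 / √(1/153 + 1/297) = 2.2108
Two-sided α = 0.1 → critical value z_{0.05} = 1.645.
Power = Φ(δ − 1.645) + Φ(−δ − 1.645) = Φ(0.566) + Φ(-3.856) = 0.7143 + 0.0001 = 0.7143.

Power ≈ 0.714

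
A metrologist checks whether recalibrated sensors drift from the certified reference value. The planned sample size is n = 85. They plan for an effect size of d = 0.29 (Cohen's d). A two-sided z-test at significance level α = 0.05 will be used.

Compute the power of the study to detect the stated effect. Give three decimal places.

Power ≈ 0.762

Noncentrality parameter: δ = d·√n = 0.29 × √85 = 2.6737
Two-sided α = 0.05 → critical value z_{0.025} = 1.960.
Power = Φ(δ − 1.960) + Φ(−δ − 1.960) = Φ(0.714) + Φ(-4.634) = 0.7623 + 0.0000 = 0.7623.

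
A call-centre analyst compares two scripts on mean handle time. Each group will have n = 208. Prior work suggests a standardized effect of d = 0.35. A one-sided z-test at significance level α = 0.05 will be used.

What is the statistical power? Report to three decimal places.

Noncentrality parameter: δ = d·√(n/2) = 0.35 × √(208/2) = 3.5693
One-sided α = 0.05 → critical value z_{0.05} = 1.645.
Power = Φ(δ − 1.645) = Φ(1.924) = 0.9729.

Power ≈ 0.973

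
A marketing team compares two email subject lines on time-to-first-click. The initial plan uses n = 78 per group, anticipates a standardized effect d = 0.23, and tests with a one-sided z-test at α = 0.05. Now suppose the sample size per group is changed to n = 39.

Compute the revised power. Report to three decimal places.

Power ≈ 0.265

With n = 39 per group: δ = d·√(n/2) = 0.23 × √(39/2) = 1.0157. Critical value z_{0.05} = 1.645.
Revised power = P(Z > 1.645 − δ) = Φ(-0.629) = 0.2646.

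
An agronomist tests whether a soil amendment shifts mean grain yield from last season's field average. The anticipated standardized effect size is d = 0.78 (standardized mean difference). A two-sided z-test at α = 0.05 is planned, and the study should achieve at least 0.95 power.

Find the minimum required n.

Set Φ(δ − 1.960) = 0.95; then δ − 1.960 = Φ⁻¹(0.95) = 1.645, giving δ = 3.605.
(The Φ(−δ − z_{α/2}) term is vanishingly small for δ > 0 and is dropped in the standard sample-size formula.)
δ = d·√n ⇒ n = (δ/d)² = (3.605 / 0.78)² = 21.36.
Rounding up, n = 22.

n = 22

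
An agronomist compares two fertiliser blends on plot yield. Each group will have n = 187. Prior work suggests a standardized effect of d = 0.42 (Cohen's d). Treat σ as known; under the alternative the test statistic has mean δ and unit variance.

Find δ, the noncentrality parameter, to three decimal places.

The noncentrality parameter scales effect size by the design's sample-size factor: δ = d·√(n/2) = 0.42 × √(187/2) = 4.0612

δ ≈ 4.061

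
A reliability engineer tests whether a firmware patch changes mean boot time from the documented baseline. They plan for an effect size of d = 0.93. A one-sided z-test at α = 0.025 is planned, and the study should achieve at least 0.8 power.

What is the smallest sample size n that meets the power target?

For power 0.8 need Φ(δ − z_{0.025}) = 0.8, so δ = z_{0.025} + z_{0.20} = 1.960 + 0.842 = 2.802.
δ = d·√n ⇒ n = (δ/d)² = (2.802 / 0.93)² = 9.07.
Rounding up, n = 10.

n = 10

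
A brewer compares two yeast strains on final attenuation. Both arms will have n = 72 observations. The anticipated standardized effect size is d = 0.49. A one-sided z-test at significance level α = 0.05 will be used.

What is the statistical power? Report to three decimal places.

Noncentrality parameter: δ = d·√(n/2) = 0.49 × √(72/2) = 2.9400
One-sided α = 0.05 → critical value z_{0.05} = 1.645.
Power = P(Z > 1.645 − δ) = Φ(1.295) = 0.9024.

Power ≈ 0.902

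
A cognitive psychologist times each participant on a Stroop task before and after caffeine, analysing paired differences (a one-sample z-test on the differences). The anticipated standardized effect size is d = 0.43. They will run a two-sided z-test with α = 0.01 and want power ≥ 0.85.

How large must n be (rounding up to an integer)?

n = 71

For power 0.85 need Φ(δ − z_{0.005}) = 0.85, so δ = z_{0.005} + z_{0.15} = 2.576 + 1.036 = 3.612.
(Ignoring the negligible lower-tail rejection probability gives the usual closed-form inversion.)
δ = d·√n ⇒ n = (δ/d)² = (3.612 / 0.43)² = 70.57.
Rounding up, n = 71.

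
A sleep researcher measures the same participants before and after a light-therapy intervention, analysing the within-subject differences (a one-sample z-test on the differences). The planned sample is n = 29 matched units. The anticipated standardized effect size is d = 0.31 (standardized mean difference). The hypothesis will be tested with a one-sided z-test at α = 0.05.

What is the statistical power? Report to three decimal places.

Power ≈ 0.510

Noncentrality parameter: δ = d·√n = 0.31 × √29 = 1.6694
One-sided α = 0.05 → critical value z_{0.05} = 1.645.
Power = Φ(δ − 1.645) = Φ(0.025) = 0.5098.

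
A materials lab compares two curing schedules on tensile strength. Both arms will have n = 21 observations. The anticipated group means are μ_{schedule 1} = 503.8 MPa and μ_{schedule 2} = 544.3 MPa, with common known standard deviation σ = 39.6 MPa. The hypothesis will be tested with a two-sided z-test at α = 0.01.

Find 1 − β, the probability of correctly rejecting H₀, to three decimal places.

Power ≈ 0.770

Standardized effect: d = |μ_{schedule 1} − μ_{schedule 2}| / σ = |503.8 − 544.3| / 39.6 = 1.0227
Noncentrality parameter: δ = d·√(n/2) = 1.0227 × √(21/2) = 3.3140
Two-sided α = 0.01 → critical value z_{0.005} = 2.576.
Power = Φ(δ − 2.576) + Φ(−δ − 2.576) = Φ(0.738) + Φ(-5.890) = 0.7698 + 0.0000 = 0.7698.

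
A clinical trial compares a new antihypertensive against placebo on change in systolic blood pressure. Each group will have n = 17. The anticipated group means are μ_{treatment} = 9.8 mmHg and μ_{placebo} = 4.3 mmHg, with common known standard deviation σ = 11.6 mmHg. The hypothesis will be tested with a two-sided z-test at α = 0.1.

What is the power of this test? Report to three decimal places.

Standardized effect: d = |μ_{treatment} − μ_{placebo}| / σ = |9.8 − 4.3| / 11.6 = 0.4741
Noncentrality parameter: δ = d·√(n/2) = 0.4741 × √(17/2) = 1.3823
Critical value for a two-sided test at α = 0.1: z_{α/2} = 1.645.
Power = Φ(δ − 1.645) + Φ(−δ − 1.645) = Φ(-0.263) + Φ(-3.027) = 0.3965 + 0.0012 = 0.3977.

Power ≈ 0.398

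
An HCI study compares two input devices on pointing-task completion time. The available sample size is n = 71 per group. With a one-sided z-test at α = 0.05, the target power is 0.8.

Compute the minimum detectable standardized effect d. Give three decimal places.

Need Φ(δ − 1.645) = 0.8, so δ = 1.645 + 0.842 = 2.486.
δ = d·√(n/2) ⇒ d = δ/√(n/2) = 2.486/√(71/2) = 0.4173.

d ≈ 0.417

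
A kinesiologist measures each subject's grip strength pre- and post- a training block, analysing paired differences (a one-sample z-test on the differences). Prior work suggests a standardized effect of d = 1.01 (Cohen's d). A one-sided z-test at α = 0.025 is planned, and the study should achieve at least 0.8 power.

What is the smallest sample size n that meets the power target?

n = 8

For power 0.8 need Φ(δ − z_{0.025}) = 0.8, so δ = z_{0.025} + z_{0.20} = 1.960 + 0.842 = 2.802.
δ = d·√n ⇒ n = (δ/d)² = (2.802 / 1.01)² = 7.69.
Round up to the next whole unit.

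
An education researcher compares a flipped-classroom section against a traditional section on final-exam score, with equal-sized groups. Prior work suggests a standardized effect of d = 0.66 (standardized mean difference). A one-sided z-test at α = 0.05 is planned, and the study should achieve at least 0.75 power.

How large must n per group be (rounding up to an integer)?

n = 25 per group

For power 0.75 need Φ(δ − z_{0.05}) = 0.75, so δ = z_{0.05} + z_{0.25} = 1.645 + 0.674 = 2.319.
δ = d·√(n/2) ⇒ n = 2(δ/d)² = 2 × (2.319 / 0.66)² = 24.70.
Round up to the next whole unit.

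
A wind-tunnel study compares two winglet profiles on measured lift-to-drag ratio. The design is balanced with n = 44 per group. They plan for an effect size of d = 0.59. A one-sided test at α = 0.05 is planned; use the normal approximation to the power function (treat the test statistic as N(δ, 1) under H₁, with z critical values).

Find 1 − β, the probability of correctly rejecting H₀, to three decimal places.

Noncentrality parameter: δ = d·√(n/2) = 0.59 × √(44/2) = 2.7673
One-sided α = 0.05 → critical value z_{0.05} = 1.645.
Power = Φ(δ − 1.645) = Φ(1.122) = 0.8692.

Power ≈ 0.869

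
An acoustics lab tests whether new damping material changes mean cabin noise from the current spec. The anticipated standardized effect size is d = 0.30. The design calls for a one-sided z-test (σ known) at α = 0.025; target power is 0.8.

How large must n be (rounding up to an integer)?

Set Φ(δ − 1.960) = 0.8; then δ − 1.960 = Φ⁻¹(0.8) = 0.842, giving δ = 2.802.
δ = d·√n ⇒ n = (δ/d)² = (2.802 / 0.30)² = 87.21.
Round up to the next whole unit.

n = 88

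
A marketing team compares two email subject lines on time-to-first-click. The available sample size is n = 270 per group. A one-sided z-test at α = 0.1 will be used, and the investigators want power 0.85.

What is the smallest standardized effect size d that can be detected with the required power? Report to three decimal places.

Required noncentrality: δ = z_{0.1} + z_{0.15} = 1.282 + 1.036 = 2.318.
δ = d·√(n/2) ⇒ d = δ/√(n/2) = 2.318/√(270/2) = 0.1995.

d ≈ 0.200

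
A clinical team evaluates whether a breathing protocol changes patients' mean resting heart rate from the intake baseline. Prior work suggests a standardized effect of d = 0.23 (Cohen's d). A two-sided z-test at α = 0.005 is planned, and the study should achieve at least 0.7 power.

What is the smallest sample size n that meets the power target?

n = 210

Set Φ(δ − 2.807) = 0.7; then δ − 2.807 = Φ⁻¹(0.7) = 0.524, giving δ = 3.331.
(The Φ(−δ − z_{α/2}) term is vanishingly small for δ > 0 and is dropped in the standard sample-size formula.)
δ = d·√n ⇒ n = (δ/d)² = (3.331 / 0.23)² = 209.80.
Round up to the next whole unit.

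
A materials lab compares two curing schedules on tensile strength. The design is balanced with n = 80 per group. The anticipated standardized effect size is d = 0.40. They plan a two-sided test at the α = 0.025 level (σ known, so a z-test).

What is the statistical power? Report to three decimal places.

Power ≈ 0.613

Noncentrality parameter: δ = d·√(n/2) = 0.40 × √(80/2) = 2.5298
Critical value for a two-sided test at α = 0.025: z_{α/2} = 2.241.
Power = Φ(δ − 2.241) + Φ(−δ − 2.241) = Φ(0.288) + Φ(-4.771) = 0.6135 + 0.0000 = 0.6135.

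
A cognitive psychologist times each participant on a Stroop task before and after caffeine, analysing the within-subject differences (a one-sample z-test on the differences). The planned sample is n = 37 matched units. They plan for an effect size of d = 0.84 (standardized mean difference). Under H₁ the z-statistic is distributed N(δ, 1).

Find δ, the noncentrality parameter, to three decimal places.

The noncentrality parameter scales effect size by the design's sample-size factor: δ = d·√n = 0.84 × √37 = 5.1095

δ ≈ 5.110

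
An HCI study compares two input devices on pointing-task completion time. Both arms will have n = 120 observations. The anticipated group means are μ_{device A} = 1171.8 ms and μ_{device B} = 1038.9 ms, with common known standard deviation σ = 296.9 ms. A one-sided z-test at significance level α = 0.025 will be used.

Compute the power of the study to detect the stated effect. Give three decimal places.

Standardized effect: d = |μ_{device A} − μ_{device B}| / σ = |1171.8 − 1038.9| / 296.9 = 0.4476
Noncentrality parameter: δ = d·√(n/2) = 0.4476 × √(120/2) = 3.4673
Critical value for a one-sided test at α = 0.025: z_α = 1.960.
Power = P(Z > 1.960 − δ) = Φ(1.507) = 0.9341.

Power ≈ 0.934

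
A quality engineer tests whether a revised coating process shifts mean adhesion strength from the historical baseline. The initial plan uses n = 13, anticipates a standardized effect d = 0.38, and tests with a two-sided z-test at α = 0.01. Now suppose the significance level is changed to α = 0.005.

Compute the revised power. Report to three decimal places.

Power ≈ 0.075

δ = d·√n = 0.38 × √13 = 1.3701 (unchanged). New critical value: z_{0.0025} = 2.807.
Revised power = Φ(δ − 2.807) + Φ(−δ − 2.807) = Φ(-1.437) + Φ(-4.177) = 0.0754 + 0.0000 = 0.0754.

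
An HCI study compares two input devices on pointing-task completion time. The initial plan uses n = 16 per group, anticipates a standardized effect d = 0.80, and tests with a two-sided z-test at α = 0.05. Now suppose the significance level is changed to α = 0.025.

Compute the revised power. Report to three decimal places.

δ = d·√(n/2) = 0.80 × √(16/2) = 2.2627 (unchanged). New critical value: z_{0.0125} = 2.241.
Revised power = Φ(δ − 2.241) + Φ(−δ − 2.241) = Φ(0.021) + Φ(-4.504) = 0.5085 + 0.0000 = 0.5085.

Power ≈ 0.509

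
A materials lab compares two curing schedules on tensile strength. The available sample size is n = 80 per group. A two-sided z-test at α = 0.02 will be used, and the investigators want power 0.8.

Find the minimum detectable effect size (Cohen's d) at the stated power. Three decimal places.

d ≈ 0.501

Need Φ(δ − 2.326) = 0.8, so δ = 2.326 + 0.842 = 3.168.
(The second rejection-region term Φ(−δ − z_{α/2}) is negligible and dropped.)
δ = d·√(n/2) ⇒ d = δ/√(n/2) = 3.168/√(80/2) = 0.5009.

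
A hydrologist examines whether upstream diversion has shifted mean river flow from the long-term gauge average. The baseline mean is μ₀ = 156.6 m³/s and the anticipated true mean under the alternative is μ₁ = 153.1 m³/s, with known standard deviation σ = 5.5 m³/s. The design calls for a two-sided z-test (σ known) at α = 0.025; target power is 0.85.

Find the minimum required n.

Standardized effect: d = |μ₁ − μ₀| / σ = |153.1 − 156.6| / 5.5 = 0.6364
Set Φ(δ − 2.241) = 0.85; then δ − 2.241 = Φ⁻¹(0.85) = 1.036, giving δ = 3.278.
(Ignoring the negligible lower-tail rejection probability gives the usual closed-form inversion.)
δ = d·√n ⇒ n = (δ/d)² = (3.278 / 0.6364)² = 26.53.
Round up to the next whole unit.

n = 27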